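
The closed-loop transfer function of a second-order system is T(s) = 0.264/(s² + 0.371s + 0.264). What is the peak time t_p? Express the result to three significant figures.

t_p ≈ 6.56 s

Comparing the denominator to s² + 2ζω_n s + ω_n²: ω_n = √0.264 = 0.514 rad/s, and 2ζω_n = 0.371 so ζ = 0.371/(2·0.514) = 0.361.
ω_d = ω_n√(1−ζ²) = 0.479 rad/s. Then t_p = π/ω_d = 6.56 s.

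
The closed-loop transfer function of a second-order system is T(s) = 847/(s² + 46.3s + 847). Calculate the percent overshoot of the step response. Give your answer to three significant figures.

Comparing the denominator to s² + 2ζω_n s + ω_n²: ω_n = √847 = 29.1 rad/s, and 2ζω_n = 46.3 so ζ = 46.3/(2·29.1) = 0.795.
%OS = 100·exp(−πζ/√(1−ζ²)) = 1.62%.

%OS ≈ 1.62%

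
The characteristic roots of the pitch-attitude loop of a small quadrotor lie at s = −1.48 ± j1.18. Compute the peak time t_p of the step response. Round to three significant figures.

t_p ≈ 2.66 s

t_p = π/ω_d with ω_d = 1.18 (the imaginary part), so t_p = 2.66 s.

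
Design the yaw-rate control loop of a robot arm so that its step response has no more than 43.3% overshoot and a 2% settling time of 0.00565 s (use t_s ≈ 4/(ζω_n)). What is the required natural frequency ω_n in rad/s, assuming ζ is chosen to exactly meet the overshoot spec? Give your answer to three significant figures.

ω_n ≈ 2750 rad/s

ζ = −ln(OS)/√(π² + (ln OS)²). With OS = 0.433, ln OS = −0.8370 and ζ = 0.8370/3.251 = 0.257.
From t_s ≈ 4/(ζω_n): ω_n = 4/(ζ·t_s) = 4/(0.257·0.00565) = 2750 rad/s.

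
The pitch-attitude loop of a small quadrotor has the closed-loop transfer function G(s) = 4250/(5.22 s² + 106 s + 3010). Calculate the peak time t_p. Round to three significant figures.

t_p ≈ 0.144 s

Dividing through by 5.22: denominator becomes s² + 20.31 s + 576.6.
So ω_n = √576.6 = 24.0 rad/s and ζ = 20.31/(2·24.0) = 0.423.
ω_d = 24.0·√(1 − 0.423²) = 21.8 rad/s. t_p = π/ω_d = 0.144 s.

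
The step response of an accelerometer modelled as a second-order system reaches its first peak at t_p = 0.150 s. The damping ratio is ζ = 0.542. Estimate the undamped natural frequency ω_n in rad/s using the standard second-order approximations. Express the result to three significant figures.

ω_n ≈ 24.9 rad/s

Peak time t_p = π/ω_d, so ω_d = π/t_p = π/0.150 = 20.9 rad/s.
ω_n = ω_d/√(1−ζ²) = 20.9/√0.706 = 24.9 rad/s.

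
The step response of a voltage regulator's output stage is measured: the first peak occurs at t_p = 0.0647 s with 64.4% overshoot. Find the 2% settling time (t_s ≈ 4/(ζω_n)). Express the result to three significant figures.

t_s ≈ 0.588 s

From the overshoot, ζ = −ln(OS)/√(π²+ln²(OS)) = 0.139.
From t_p = π/ω_d, ω_d = π/0.0647 = 48.6 rad/s, so ω_n = ω_d/√(1−ζ²) = 49.0 rad/s.
t_s ≈ 4/(ζω_n) = 4/(0.139·49.0) = 0.588 s.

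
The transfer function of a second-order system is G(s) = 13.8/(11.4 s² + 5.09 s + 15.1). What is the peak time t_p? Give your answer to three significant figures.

t_p ≈ 2.78 s

Dividing through by 11.4: denominator becomes s² + 0.4465 s + 1.325.
So ω_n = √1.325 = 1.15 rad/s and ζ = 0.4465/(2·1.15) = 0.194.
ω_d = 1.15·√(1 − 0.194²) = 1.13 rad/s. t_p = π/ω_d = 2.78 s.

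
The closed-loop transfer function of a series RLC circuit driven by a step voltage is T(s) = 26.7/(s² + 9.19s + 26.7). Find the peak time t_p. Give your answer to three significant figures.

t_p ≈ 1.33 s

Comparing the denominator to s² + 2ζω_n s + ω_n²: ω_n = √26.7 = 5.17 rad/s, and 2ζω_n = 9.19 so ζ = 9.19/(2·5.17) = 0.889.
The damped frequency ω_d = ω_n√(1−ζ²) = 2.36 rad/s. Then t_p = π/ω_d = 1.33 s.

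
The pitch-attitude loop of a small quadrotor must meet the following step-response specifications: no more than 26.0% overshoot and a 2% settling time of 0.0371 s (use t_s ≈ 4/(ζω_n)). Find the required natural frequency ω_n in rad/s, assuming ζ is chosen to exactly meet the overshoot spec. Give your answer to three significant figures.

ω_n ≈ 274 rad/s

From %OS = 100·exp(−πζ/√(1−ζ²)), invert to get ζ = −ln(OS)/√(π² + ln²(OS)) with OS = 0.260.
−ln 0.260 = 1.347, so ζ = 1.347/√(π² + 1.815) = 0.394.
Then ω_n = 4/(ζ t_s) = 4/(0.394 × 0.0371) = 274 rad/s.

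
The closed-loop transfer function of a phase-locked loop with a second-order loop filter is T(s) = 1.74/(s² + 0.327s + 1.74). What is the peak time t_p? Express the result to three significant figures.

Matching coefficients with s² + 2ζω_n s + ω_n² gives ω_n² = 1.74 ⇒ ω_n = 1.32 rad/s, and ζ = 0.327/(2ω_n) = 0.124.
The damped frequency ω_d = ω_n√(1−ζ²) = 1.31 rad/s. Then t_p = π/ω_d = 2.40 s.

t_p ≈ 2.40 s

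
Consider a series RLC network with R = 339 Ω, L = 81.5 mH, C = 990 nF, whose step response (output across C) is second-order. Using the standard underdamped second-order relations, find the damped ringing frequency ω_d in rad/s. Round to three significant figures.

For a series RLC circuit (capacitor voltage as output), ω_n = 1/√(LC) = 1/√(81.5 mH · 990 nF) = 3520 rad/s.
ζ = (R/2)·√(C/L) = (339/2)·√(990 nF/81.5 mH) = 0.591.
ω_d = 3520·√(1 − 0.591²) = 2840 rad/s.

ω_d ≈ 2840 rad/s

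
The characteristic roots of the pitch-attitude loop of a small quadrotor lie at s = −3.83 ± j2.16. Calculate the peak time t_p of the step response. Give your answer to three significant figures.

t_p = π/ω_d with ω_d = 2.16 (the imaginary part), so t_p = 1.45 s.

t_p ≈ 1.45 s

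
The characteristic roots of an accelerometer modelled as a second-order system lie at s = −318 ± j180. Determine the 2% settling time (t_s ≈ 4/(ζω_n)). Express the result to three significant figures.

For poles at −σ ± jω_d, ζω_n = σ = 318, so t_s ≈ 4/σ = 0.0126 s.

t_s ≈ 0.0126 s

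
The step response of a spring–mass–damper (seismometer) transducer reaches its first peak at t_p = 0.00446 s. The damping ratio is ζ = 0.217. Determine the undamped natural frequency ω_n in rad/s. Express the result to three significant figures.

ω_n ≈ 722 rad/s

Peak time t_p = π/ω_d, so ω_d = π/t_p = π/0.00446 = 704 rad/s.
ω_n = ω_d/√(1−ζ²) = 704/√0.953 = 722 rad/s.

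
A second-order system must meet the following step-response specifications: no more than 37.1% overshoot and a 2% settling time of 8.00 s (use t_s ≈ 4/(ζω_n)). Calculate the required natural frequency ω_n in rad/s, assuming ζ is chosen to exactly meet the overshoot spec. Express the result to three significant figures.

From %OS = 100·exp(−πζ/√(1−ζ²)), invert to get ζ = −ln(OS)/√(π² + ln²(OS)) with OS = 0.371.
−ln 0.371 = 0.9916, so ζ = 0.9916/√(π² + 0.9832) = 0.301.
From t_s ≈ 4/(ζω_n): ω_n = 4/(ζ·t_s) = 4/(0.301·8.00) = 1.66 rad/s.

ω_n ≈ 1.66 rad/s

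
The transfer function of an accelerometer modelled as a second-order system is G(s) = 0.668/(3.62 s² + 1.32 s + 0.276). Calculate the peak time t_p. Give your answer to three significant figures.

t_p ≈ 15.1 s

Dividing through by 3.62: denominator becomes s² + 0.3646 s + 0.07624.
So ω_n = √0.07624 = 0.276 rad/s and ζ = 0.3646/(2·0.276) = 0.660.
ω_d = 0.276·√(1 − 0.660²) = 0.207 rad/s. t_p = π/ω_d = 15.1 s.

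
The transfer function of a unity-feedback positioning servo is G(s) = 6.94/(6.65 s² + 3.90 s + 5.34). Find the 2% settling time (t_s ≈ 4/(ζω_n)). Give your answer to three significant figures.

Dividing through by 6.65: denominator becomes s² + 0.5865 s + 0.8030.
So ω_n = √0.8030 = 0.896 rad/s and ζ = 0.5865/(2·0.896) = 0.327.
t_s ≈ 4/(ζω_n) = 13.6 s.

t_s ≈ 13.6 s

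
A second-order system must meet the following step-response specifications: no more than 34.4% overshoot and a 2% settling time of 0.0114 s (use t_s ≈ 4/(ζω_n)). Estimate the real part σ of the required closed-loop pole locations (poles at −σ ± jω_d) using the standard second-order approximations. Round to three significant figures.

The settling-time spec alone fixes σ = ζω_n = 4/t_s = 4/0.0114 = 351.
(Overshoot then fixes ζ = 0.322 and hence ω_d = σ·√(1−ζ²)/ζ = 1030 rad/s.)

σ ≈ 351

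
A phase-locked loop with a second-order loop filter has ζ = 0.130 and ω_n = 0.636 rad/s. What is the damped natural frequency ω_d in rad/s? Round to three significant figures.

ω_d = ω_n√(1−ζ²) = 0.636·√0.983 = 0.631 rad/s.

ω_d ≈ 0.631 rad/s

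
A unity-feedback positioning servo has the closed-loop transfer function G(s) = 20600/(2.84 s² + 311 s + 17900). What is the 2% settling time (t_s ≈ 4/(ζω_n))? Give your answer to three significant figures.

t_s ≈ 0.0731 s

Dividing through by 2.84: denominator becomes s² + 109.5 s + 6303.
So ω_n = √6303 = 79.4 rad/s and ζ = 109.5/(2·79.4) = 0.690.
t_s ≈ 4/(ζω_n) = 0.0731 s.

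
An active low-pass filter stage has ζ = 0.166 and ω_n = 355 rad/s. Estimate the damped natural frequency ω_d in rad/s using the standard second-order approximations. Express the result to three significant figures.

ω_d ≈ 350 rad/s

ω_d = ω_n√(1−ζ²) = 355·√0.972 = 350 rad/s.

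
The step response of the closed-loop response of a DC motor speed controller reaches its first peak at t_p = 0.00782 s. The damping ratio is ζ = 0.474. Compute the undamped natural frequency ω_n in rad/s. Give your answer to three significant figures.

ω_n ≈ 456 rad/s

Peak time t_p = π/ω_d, so ω_d = π/t_p = π/0.00782 = 402 rad/s.
ω_n = ω_d/√(1−ζ²) = 402/√0.775 = 456 rad/s.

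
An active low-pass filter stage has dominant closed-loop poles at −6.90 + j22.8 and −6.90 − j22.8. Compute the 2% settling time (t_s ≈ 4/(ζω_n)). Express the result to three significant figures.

t_s ≈ 0.580 s

For poles at −σ ± jω_d, ζω_n = σ = 6.90, so t_s ≈ 4/σ = 0.580 s.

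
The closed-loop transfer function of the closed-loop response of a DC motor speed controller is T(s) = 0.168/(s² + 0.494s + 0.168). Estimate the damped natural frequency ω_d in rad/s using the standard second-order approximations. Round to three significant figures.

ω_d ≈ 0.327 rad/s

Comparing the denominator to s² + 2ζω_n s + ω_n²: ω_n = √0.168 = 0.410 rad/s, and 2ζω_n = 0.494 so ζ = 0.494/(2·0.410) = 0.603.
The damped frequency ω_d = ω_n√(1−ζ²) = 0.327 rad/s.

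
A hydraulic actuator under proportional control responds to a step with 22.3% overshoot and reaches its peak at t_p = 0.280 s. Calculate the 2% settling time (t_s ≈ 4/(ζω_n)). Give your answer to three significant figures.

The overshoot fixes ζ = −ln(OS)/√(π²+ln²(OS)) = 0.431.
t_p = π/ω_d ⇒ ω_d = 11.2 rad/s; then ω_n = ω_d/√(1−ζ²) = 12.4 rad/s.
t_s ≈ 4/(ζω_n) = 4/(0.431·12.4) = 0.746 s.

t_s ≈ 0.746 s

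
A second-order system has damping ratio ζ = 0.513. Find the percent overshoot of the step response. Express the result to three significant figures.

For an underdamped second-order system, %OS = 100·exp(−πζ/√(1−ζ²)).
πζ/√(1−ζ²) = π·0.513/√(1−0.263) = 1.878, so %OS = 100·e^(−1.878) = 15.3%.

%OS ≈ 15.3%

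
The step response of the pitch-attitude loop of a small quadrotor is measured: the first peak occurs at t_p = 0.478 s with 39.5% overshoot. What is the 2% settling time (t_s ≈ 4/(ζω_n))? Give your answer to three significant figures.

The overshoot fixes ζ = −ln(OS)/√(π²+ln²(OS)) = 0.284.
t_p = π/ω_d ⇒ ω_d = 6.57 rad/s; then ω_n = ω_d/√(1−ζ²) = 6.85 rad/s.
t_s ≈ 4/(ζω_n) = 4/(0.284·6.85) = 2.06 s.

t_s ≈ 2.06 s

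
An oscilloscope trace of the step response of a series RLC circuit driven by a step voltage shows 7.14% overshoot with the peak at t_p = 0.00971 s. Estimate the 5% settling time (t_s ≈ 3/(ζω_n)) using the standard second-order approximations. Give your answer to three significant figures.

t_s ≈ 0.0110 s

From the overshoot, ζ = −ln(OS)/√(π²+ln²(OS)) = 0.643.
From t_p = π/ω_d, ω_d = π/0.00971 = 324 rad/s, so ω_n = ω_d/√(1−ζ²) = 423 rad/s.
t_s ≈ 3/(ζω_n) = 3/(0.643·423) = 0.0110 s.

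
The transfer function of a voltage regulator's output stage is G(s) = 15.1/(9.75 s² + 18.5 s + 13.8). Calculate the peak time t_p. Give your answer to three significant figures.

Dividing through by 9.75: denominator becomes s² + 1.897 s + 1.415.
So ω_n = √1.415 = 1.19 rad/s and ζ = 1.897/(2·1.19) = 0.797.
The damped frequency ω_d = ω_n√(1−ζ²) = 0.718 rad/s. t_p = π/ω_d = 4.38 s.

t_p ≈ 4.38 s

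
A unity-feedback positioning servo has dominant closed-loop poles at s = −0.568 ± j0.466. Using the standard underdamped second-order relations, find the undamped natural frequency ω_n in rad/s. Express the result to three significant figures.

The poles are at −σ ± jω_d with σ = 0.568 and ω_d = 0.466, so ω_n = √(σ²+ω_d²) = 0.735 rad/s and ζ = σ/ω_n = 0.773.

ω_n ≈ 0.735 rad/s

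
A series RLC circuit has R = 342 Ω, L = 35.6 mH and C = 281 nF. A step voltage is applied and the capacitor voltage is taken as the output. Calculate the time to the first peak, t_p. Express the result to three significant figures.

t_p ≈ 0.000358 s

For a series RLC circuit (capacitor voltage as output), ω_n = 1/√(LC) = 1/√(35.6 mH · 281 nF) = 10000 rad/s.
ζ = (R/2)·√(C/L) = (342/2)·√(281 nF/35.6 mH) = 0.480.
ω_d = ω_n√(1−ζ²) = 8770 rad/s. t_p = π/ω_d = 0.000358 s.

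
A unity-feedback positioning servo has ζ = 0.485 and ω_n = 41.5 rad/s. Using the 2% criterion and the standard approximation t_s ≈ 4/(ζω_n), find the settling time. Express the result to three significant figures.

t_s ≈ 0.199 s

t_s ≈ 4/(ζω_n) = 4/(0.485 × 41.5) = 0.199 s.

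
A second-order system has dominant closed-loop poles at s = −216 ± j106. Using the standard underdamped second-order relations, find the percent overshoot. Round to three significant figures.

The poles are at −σ ± jω_d with σ = 216 and ω_d = 106, so ω_n = √(σ²+ω_d²) = 241 rad/s and ζ = σ/ω_n = 0.898.
%OS = 100 e^{−πζ/√(1−ζ²)} with ζ = 0.898 gives 0.166%.

%OS ≈ 0.166%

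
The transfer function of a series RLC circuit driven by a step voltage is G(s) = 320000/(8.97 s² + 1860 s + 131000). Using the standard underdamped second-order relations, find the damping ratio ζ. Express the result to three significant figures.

ζ ≈ 0.858

Dividing through by 8.97: denominator becomes s² + 207.4 s + 14600.
So ω_n = √14600 = 121 rad/s and ζ = 207.4/(2·121) = 0.858.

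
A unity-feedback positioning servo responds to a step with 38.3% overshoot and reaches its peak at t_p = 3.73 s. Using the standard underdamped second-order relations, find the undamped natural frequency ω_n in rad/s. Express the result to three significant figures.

ω_n ≈ 0.881 rad/s

From the overshoot, ζ = −ln(OS)/√(π²+ln²(OS)) = 0.292.
t_p = π/ω_d ⇒ ω_d = 0.842 rad/s; then ω_n = ω_d/√(1−ζ²) = 0.881 rad/s.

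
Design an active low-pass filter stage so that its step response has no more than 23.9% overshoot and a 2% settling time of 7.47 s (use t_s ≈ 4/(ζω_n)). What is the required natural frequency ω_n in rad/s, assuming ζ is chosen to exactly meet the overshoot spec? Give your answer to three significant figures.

ω_n ≈ 1.29 rad/s

Inverting the overshoot relation: ζ = |ln 0.239|/√(π² + ln²0.239) = 0.415.
From t_s ≈ 4/(ζω_n): ω_n = 4/(ζ·t_s) = 4/(0.415·7.47) = 1.29 rad/s.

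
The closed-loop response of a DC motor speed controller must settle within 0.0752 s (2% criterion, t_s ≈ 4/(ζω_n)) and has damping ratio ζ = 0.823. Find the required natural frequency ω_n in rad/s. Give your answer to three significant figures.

Rearranging t_s ≈ 4/(ζω_n) gives ω_n = 4/(ζ·t_s) = 4/(0.823 × 0.0752) = 64.6 rad/s.

ω_n ≈ 64.6 rad/s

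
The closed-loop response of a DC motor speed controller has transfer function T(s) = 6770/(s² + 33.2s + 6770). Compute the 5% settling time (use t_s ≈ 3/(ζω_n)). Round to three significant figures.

t_s ≈ 0.181 s

Matching coefficients with s² + 2ζω_n s + ω_n² gives ω_n² = 6770 ⇒ ω_n = 82.3 rad/s, and ζ = 33.2/(2ω_n) = 0.202.
t_s ≈ 3/(ζω_n) = 3/(0.202·82.3) = 0.181 s.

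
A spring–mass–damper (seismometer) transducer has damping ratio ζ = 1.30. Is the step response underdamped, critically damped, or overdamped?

Since ζ = 1.30 > 1, the system is overdamped.

overdamped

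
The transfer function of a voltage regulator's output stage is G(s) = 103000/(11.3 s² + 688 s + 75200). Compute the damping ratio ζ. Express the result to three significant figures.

ζ ≈ 0.373

Dividing through by 11.3: denominator becomes s² + 60.88 s + 6655.
So ω_n = √6655 = 81.6 rad/s and ζ = 60.88/(2·81.6) = 0.373.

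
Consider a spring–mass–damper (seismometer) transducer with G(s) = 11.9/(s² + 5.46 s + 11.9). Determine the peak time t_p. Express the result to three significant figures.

t_p ≈ 1.49 s

Matching coefficients with s² + 2ζω_n s + ω_n² gives ω_n² = 11.9 ⇒ ω_n = 3.45 rad/s, and ζ = 5.46/(2ω_n) = 0.791.
The damped frequency ω_d = ω_n√(1−ζ²) = 2.11 rad/s. Then t_p = π/ω_d = 1.49 s.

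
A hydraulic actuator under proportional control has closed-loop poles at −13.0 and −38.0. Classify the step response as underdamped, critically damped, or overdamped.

overdamped

Since the poles are distinct, negative and real, the response is overdamped.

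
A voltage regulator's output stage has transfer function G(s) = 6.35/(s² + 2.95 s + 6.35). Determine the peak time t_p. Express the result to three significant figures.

t_p ≈ 1.54 s

ω_n = √6.35 = 2.52 rad/s; ζ = 2.95/(2·2.52) = 0.585.
ω_d = ω_n√(1−ζ²) = 2.04 rad/s. Then t_p = π/ω_d = 1.54 s.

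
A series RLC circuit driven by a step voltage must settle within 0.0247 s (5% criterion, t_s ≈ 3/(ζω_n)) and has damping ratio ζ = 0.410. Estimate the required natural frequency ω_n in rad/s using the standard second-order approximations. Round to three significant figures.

Rearranging t_s ≈ 3/(ζω_n) gives ω_n = 3/(ζ·t_s) = 3/(0.410 × 0.0247) = 296 rad/s.

ω_n ≈ 296 rad/s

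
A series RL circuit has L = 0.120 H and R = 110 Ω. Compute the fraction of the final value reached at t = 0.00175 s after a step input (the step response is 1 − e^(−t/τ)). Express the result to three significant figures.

y/y_∞ ≈ 0.799

τ = L/R = 0.120/110 = 0.00109 s.
y(t)/y_∞ = 1 − e^(−t/τ) = 1 − e^(−0.00175/0.00109) = 1 − e^(−1.60) = 0.799.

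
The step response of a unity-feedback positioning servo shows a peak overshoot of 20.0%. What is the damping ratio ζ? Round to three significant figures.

ζ ≈ 0.456

ζ = −ln(OS)/√(π² + (ln OS)²). With OS = 0.200, ln OS = −1.609 and ζ = 1.609/3.530 = 0.456.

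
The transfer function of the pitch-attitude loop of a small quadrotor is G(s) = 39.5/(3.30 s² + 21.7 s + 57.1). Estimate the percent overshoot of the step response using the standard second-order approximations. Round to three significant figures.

Dividing through by 3.30: denominator becomes s² + 6.576 s + 17.30.
So ω_n = √17.30 = 4.16 rad/s and ζ = 6.576/(2·4.16) = 0.790.
%OS = 100 e^{−πζ/√(1−ζ²)} with ζ = 0.790 gives 1.74%.

%OS ≈ 1.74%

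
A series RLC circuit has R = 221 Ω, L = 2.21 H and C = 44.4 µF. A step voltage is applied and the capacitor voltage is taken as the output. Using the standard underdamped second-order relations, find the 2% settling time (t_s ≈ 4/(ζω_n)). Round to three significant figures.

For a series RLC circuit (capacitor voltage as output), ω_n = 1/√(LC) = 1/√(2.21 H · 44.4 µF) = 101 rad/s.
ζ = (R/2)·√(C/L) = (221/2)·√(44.4 µF/2.21 H) = 0.495.
t_s ≈ 4/(ζω_n) = 0.0800 s.

t_s ≈ 0.0800 s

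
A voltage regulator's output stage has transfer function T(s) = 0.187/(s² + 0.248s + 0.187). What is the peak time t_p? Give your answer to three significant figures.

ω_n = √0.187 = 0.432 rad/s; ζ = 0.248/(2·0.432) = 0.287.
ω_d = ω_n√(1−ζ²) = 0.414 rad/s. Then t_p = π/ω_d = 7.58 s.

t_p ≈ 7.58 s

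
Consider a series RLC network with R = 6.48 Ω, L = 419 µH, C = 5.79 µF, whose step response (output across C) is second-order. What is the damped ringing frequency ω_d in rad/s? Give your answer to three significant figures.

For a series RLC circuit (capacitor voltage as output), ω_n = 1/√(LC) = 1/√(419 µH · 5.79 µF) = 20300 rad/s.
ζ = (R/2)·√(C/L) = (6.48/2)·√(5.79 µF/419 µH) = 0.381.
ω_d = 20300·√(1 − 0.381²) = 18800 rad/s.

ω_d ≈ 18800 rad/s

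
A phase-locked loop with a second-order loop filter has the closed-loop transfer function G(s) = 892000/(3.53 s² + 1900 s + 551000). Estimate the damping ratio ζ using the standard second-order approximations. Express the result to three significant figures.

Dividing through by 3.53: denominator becomes s² + 538.2 s + 156100.
So ω_n = √156100 = 395 rad/s and ζ = 538.2/(2·395) = 0.681.

ζ ≈ 0.681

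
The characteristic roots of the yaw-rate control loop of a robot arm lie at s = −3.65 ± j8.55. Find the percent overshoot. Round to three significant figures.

%OS ≈ 26.2%

|pole| = ω_n = √(3.65² + 8.55²) = 9.30 rad/s; ζ = cos θ = σ/ω_n = 0.393.
%OS = 100 e^{−πζ/√(1−ζ²)} with ζ = 0.393 gives 26.2%.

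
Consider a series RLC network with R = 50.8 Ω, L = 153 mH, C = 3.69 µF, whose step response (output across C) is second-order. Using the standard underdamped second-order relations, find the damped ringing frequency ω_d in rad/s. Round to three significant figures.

For a series RLC circuit (capacitor voltage as output), ω_n = 1/√(LC) = 1/√(153 mH · 3.69 µF) = 1330 rad/s.
ζ = (R/2)·√(C/L) = (50.8/2)·√(3.69 µF/153 mH) = 0.125.
The damped frequency ω_d = ω_n√(1−ζ²) = 1320 rad/s.

ω_d ≈ 1320 rad/s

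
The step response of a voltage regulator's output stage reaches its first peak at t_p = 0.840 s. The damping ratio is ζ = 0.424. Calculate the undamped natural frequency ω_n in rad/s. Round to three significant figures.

Peak time t_p = π/ω_d, so ω_d = π/t_p = π/0.840 = 3.74 rad/s.
ω_n = ω_d/√(1−ζ²) = 3.74/√0.820 = 4.13 rad/s.

ω_n ≈ 4.13 rad/s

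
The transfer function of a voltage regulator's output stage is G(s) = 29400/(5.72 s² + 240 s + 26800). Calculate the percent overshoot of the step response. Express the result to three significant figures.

%OS ≈ 36.4%

Dividing through by 5.72: denominator becomes s² + 41.96 s + 4685.
So ω_n = √4685 = 68.4 rad/s and ζ = 41.96/(2·68.4) = 0.306.
Overshoot: exp(−π·0.306/√(1−0.306²)) = 0.364, i.e. 36.4%.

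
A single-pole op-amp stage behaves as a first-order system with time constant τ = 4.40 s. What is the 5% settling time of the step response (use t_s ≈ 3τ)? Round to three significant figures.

t_s ≈ 3τ = 13.2 s.

t_s ≈ 13.2 s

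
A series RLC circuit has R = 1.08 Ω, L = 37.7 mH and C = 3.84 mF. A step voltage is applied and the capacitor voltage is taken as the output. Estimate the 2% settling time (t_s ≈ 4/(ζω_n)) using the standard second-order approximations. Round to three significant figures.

For a series RLC circuit (capacitor voltage as output), ω_n = 1/√(LC) = 1/√(37.7 mH · 3.84 mF) = 83.1 rad/s.
ζ = (R/2)·√(C/L) = (1.08/2)·√(3.84 mF/37.7 mH) = 0.172.
t_s ≈ 4/(ζω_n) = 0.279 s.

t_s ≈ 0.279 s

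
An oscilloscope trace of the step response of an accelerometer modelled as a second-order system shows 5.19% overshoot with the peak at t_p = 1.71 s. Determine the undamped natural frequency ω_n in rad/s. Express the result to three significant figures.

ω_n ≈ 2.52 rad/s

The overshoot fixes ζ = −ln(OS)/√(π²+ln²(OS)) = 0.686.
t_p = π/ω_d ⇒ ω_d = 1.84 rad/s; then ω_n = ω_d/√(1−ζ²) = 2.52 rad/s.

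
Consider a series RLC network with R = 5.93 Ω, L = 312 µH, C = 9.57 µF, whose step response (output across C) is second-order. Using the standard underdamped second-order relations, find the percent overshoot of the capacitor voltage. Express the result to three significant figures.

%OS ≈ 14.8%

For a series RLC circuit (capacitor voltage as output), ω_n = 1/√(LC) = 1/√(312 µH · 9.57 µF) = 18300 rad/s.
ζ = (R/2)·√(C/L) = (5.93/2)·√(9.57 µF/312 µH) = 0.519.
%OS = 100·exp(−πζ/√(1−ζ²)) = 14.8%.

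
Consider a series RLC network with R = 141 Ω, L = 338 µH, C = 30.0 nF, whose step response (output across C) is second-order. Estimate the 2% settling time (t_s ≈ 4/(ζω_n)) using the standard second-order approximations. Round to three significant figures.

For a series RLC circuit (capacitor voltage as output), ω_n = 1/√(LC) = 1/√(338 µH · 30.0 nF) = 314000 rad/s.
ζ = (R/2)·√(C/L) = (141/2)·√(30.0 nF/338 µH) = 0.664.
t_s ≈ 4/(ζω_n) = 0.0000192 s.

t_s ≈ 0.0000192 s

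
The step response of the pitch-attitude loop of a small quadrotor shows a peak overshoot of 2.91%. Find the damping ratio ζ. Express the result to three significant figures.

ζ ≈ 0.748

From %OS = 100·exp(−πζ/√(1−ζ²)), invert to get ζ = −ln(OS)/√(π² + ln²(OS)) with OS = 0.0291.
−ln 0.0291 = 3.537, so ζ = 3.537/√(π² + 12.51) = 0.748.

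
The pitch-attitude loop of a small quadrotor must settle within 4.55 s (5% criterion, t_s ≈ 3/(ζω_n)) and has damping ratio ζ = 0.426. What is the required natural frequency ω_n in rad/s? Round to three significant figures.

ω_n ≈ 1.55 rad/s

Rearranging t_s ≈ 3/(ζω_n) gives ω_n = 3/(ζ·t_s) = 3/(0.426 × 4.55) = 1.55 rad/s.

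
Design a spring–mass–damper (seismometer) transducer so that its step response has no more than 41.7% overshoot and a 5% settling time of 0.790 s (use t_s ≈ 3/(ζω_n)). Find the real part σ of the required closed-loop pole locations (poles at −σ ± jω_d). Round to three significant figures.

The settling-time spec alone fixes σ = ζω_n = 3/t_s = 3/0.790 = 3.80.
(Overshoot then fixes ζ = 0.268 and hence ω_d = σ·√(1−ζ²)/ζ = 13.6 rad/s.)

σ ≈ 3.80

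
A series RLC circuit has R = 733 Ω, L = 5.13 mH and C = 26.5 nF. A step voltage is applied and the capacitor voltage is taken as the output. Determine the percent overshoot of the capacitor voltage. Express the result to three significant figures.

For a series RLC circuit (capacitor voltage as output), ω_n = 1/√(LC) = 1/√(5.13 mH · 26.5 nF) = 85800 rad/s.
ζ = (R/2)·√(C/L) = (733/2)·√(26.5 nF/5.13 mH) = 0.833.
Overshoot: exp(−π·0.833/√(1−0.833²)) = 0.00883, i.e. 0.883%.

%OS ≈ 0.883%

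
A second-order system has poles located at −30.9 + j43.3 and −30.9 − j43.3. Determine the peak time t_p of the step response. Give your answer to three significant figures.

t_p ≈ 0.0726 s

t_p = π/ω_d with ω_d = 43.3 (the imaginary part), so t_p = 0.0726 s.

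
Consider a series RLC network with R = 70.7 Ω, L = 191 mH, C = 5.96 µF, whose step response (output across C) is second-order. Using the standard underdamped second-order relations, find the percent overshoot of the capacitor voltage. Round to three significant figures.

For a series RLC circuit (capacitor voltage as output), ω_n = 1/√(LC) = 1/√(191 mH · 5.96 µF) = 937 rad/s.
ζ = (R/2)·√(C/L) = (70.7/2)·√(5.96 µF/191 mH) = 0.197.
%OS = 100·exp(−πζ/√(1−ζ²)) = 53.1%.

%OS ≈ 53.1%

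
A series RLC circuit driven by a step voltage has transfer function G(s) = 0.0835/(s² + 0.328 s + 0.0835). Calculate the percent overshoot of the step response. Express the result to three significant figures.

%OS ≈ 11.5%

Comparing the denominator to s² + 2ζω_n s + ω_n²: ω_n = √0.0835 = 0.289 rad/s, and 2ζω_n = 0.328 so ζ = 0.328/(2·0.289) = 0.568.
%OS = 100 e^{−πζ/√(1−ζ²)} with ζ = 0.568 gives 11.5%.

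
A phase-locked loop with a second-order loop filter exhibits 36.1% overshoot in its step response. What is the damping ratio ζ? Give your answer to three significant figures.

ζ ≈ 0.308

From %OS = 100·exp(−πζ/√(1−ζ²)), invert to get ζ = −ln(OS)/√(π² + ln²(OS)) with OS = 0.361.
−ln 0.361 = 1.019, so ζ = 1.019/√(π² + 1.038) = 0.308.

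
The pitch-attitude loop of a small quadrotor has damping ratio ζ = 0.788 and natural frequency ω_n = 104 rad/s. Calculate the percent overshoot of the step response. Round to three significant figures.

For an underdamped second-order system, %OS = 100·exp(−πζ/√(1−ζ²)).
πζ/√(1−ζ²) = π·0.788/√(1−0.621) = 4.021, so %OS = 100·e^(−4.021) = 1.79%.

%OS ≈ 1.79%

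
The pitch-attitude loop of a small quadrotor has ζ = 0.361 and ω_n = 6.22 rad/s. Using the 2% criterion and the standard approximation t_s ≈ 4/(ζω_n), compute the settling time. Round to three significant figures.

t_s ≈ 4/(ζω_n) = 4/(0.361 × 6.22) = 1.78 s.

t_s ≈ 1.78 s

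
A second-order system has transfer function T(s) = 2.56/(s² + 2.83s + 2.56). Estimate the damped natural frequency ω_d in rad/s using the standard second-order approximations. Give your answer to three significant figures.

ω_d ≈ 0.747 rad/s

ω_n = √2.56 = 1.60 rad/s; ζ = 2.83/(2·1.60) = 0.884.
ω_d = 1.60·√(1 − 0.884²) = 0.747 rad/s.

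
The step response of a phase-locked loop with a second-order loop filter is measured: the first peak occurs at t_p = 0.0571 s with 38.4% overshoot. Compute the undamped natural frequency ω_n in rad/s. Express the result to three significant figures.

From the overshoot, ζ = −ln(OS)/√(π²+ln²(OS)) = 0.291.
From t_p = π/ω_d, ω_d = π/0.0571 = 55.0 rad/s, so ω_n = ω_d/√(1−ζ²) = 57.5 rad/s.

ω_n ≈ 57.5 rad/s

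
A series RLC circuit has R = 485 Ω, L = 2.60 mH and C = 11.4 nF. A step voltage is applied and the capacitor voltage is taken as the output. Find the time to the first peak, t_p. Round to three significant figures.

For a series RLC circuit (capacitor voltage as output), ω_n = 1/√(LC) = 1/√(2.60 mH · 11.4 nF) = 184000 rad/s.
ζ = (R/2)·√(C/L) = (485/2)·√(11.4 nF/2.60 mH) = 0.508.
ω_d = ω_n√(1−ζ²) = 158000 rad/s. t_p = π/ω_d = 0.0000199 s.

t_p ≈ 0.0000199 s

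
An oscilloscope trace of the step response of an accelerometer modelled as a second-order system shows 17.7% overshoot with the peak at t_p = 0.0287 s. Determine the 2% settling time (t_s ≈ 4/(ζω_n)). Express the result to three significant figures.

The overshoot fixes ζ = −ln(OS)/√(π²+ln²(OS)) = 0.483.
t_p = π/ω_d ⇒ ω_d = 109 rad/s; then ω_n = ω_d/√(1−ζ²) = 125 rad/s.
t_s ≈ 4/(ζω_n) = 4/(0.483·125) = 0.0663 s.

t_s ≈ 0.0663 s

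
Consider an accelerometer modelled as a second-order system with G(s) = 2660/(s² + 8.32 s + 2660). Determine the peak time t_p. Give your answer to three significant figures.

Matching coefficients with s² + 2ζω_n s + ω_n² gives ω_n² = 2660 ⇒ ω_n = 51.6 rad/s, and ζ = 8.32/(2ω_n) = 0.0807.
ω_d = ω_n√(1−ζ²) = 51.4 rad/s. Then t_p = π/ω_d = 0.0611 s.

t_p ≈ 0.0611 s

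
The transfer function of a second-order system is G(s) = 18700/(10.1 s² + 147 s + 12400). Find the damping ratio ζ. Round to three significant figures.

Dividing through by 10.1: denominator becomes s² + 14.55 s + 1228.
So ω_n = √1228 = 35.0 rad/s and ζ = 14.55/(2·35.0) = 0.208.

ζ ≈ 0.208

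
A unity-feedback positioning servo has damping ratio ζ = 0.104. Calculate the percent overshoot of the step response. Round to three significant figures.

%OS ≈ 72.0%

For an underdamped second-order system, %OS = 100·exp(−πζ/√(1−ζ²)).
πζ/√(1−ζ²) = π·0.104/√(1−0.0108) = 0.3285, so %OS = 100·e^(−0.3285) = 72.0%.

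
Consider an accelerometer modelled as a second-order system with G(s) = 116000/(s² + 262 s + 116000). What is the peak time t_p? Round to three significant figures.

t_p ≈ 0.00999 s

Comparing the denominator to s² + 2ζω_n s + ω_n²: ω_n = √116000 = 341 rad/s, and 2ζω_n = 262 so ζ = 262/(2·341) = 0.385.
ω_d = ω_n√(1−ζ²) = 314 rad/s. Then t_p = π/ω_d = 0.00999 s.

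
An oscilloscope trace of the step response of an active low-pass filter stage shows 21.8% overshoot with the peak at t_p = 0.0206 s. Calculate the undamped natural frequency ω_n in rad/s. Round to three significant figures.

ω_n ≈ 169 rad/s

The overshoot fixes ζ = −ln(OS)/√(π²+ln²(OS)) = 0.436.
t_p = π/ω_d ⇒ ω_d = 153 rad/s; then ω_n = ω_d/√(1−ζ²) = 169 rad/s.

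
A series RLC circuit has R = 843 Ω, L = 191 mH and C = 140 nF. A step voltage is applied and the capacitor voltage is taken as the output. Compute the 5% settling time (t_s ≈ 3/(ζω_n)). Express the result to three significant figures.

For a series RLC circuit (capacitor voltage as output), ω_n = 1/√(LC) = 1/√(191 mH · 140 nF) = 6120 rad/s.
ζ = (R/2)·√(C/L) = (843/2)·√(140 nF/191 mH) = 0.361.
t_s ≈ 3/(ζω_n) = 0.00136 s.

t_s ≈ 0.00136 s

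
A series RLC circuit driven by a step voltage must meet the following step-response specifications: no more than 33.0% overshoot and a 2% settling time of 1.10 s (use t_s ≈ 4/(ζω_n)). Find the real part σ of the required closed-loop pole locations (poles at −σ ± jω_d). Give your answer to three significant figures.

The settling-time spec alone fixes σ = ζω_n = 4/t_s = 4/1.10 = 3.64.
(Overshoot then fixes ζ = 0.333 and hence ω_d = σ·√(1−ζ²)/ζ = 10.3 rad/s.)

σ ≈ 3.64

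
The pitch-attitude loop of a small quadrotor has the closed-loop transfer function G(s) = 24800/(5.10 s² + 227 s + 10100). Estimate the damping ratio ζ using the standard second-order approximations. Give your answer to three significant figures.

Dividing through by 5.10: denominator becomes s² + 44.51 s + 1980.
So ω_n = √1980 = 44.5 rad/s and ζ = 44.51/(2·44.5) = 0.500.

ζ ≈ 0.500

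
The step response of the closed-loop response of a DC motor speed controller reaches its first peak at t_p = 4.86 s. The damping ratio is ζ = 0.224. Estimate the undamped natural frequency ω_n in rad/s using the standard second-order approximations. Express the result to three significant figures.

ω_n ≈ 0.663 rad/s

Peak time t_p = π/ω_d, so ω_d = π/t_p = π/4.86 = 0.646 rad/s.
ω_n = ω_d/√(1−ζ²) = 0.646/√0.950 = 0.663 rad/s.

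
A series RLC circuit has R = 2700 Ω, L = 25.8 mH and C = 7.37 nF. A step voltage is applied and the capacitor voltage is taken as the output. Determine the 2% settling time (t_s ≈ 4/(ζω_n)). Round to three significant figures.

For a series RLC circuit (capacitor voltage as output), ω_n = 1/√(LC) = 1/√(25.8 mH · 7.37 nF) = 72500 rad/s.
ζ = (R/2)·√(C/L) = (2700/2)·√(7.37 nF/25.8 mH) = 0.722.
t_s ≈ 4/(ζω_n) = 0.0000764 s.

t_s ≈ 0.0000764 s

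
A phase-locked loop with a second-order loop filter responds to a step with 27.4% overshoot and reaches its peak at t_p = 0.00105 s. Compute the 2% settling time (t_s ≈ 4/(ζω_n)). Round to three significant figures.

t_s ≈ 0.00324 s

From the overshoot, ζ = −ln(OS)/√(π²+ln²(OS)) = 0.381.
t_p = π/ω_d ⇒ ω_d = 2990 rad/s; then ω_n = ω_d/√(1−ζ²) = 3240 rad/s.
t_s ≈ 4/(ζω_n) = 4/(0.381·3240) = 0.00324 s.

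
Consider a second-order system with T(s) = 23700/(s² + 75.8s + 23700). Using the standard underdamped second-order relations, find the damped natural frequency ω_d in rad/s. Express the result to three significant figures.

Comparing the denominator to s² + 2ζω_n s + ω_n²: ω_n = √23700 = 154 rad/s, and 2ζω_n = 75.8 so ζ = 75.8/(2·154) = 0.246.
ω_d = ω_n√(1−ζ²) = 149 rad/s.

ω_d ≈ 149 rad/s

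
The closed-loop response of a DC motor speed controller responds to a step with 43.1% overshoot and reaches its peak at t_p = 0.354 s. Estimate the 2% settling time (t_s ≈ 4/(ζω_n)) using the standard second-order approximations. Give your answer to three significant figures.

t_s ≈ 1.68 s

The overshoot fixes ζ = −ln(OS)/√(π²+ln²(OS)) = 0.259.
From t_p = π/ω_d, ω_d = π/0.354 = 8.87 rad/s, so ω_n = ω_d/√(1−ζ²) = 9.19 rad/s.
t_s ≈ 4/(ζω_n) = 4/(0.259·9.19) = 1.68 s.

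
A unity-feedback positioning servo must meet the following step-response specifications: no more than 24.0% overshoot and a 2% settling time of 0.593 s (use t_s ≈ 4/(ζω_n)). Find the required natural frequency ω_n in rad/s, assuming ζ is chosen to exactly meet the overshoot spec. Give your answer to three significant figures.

From %OS = 100·exp(−πζ/√(1−ζ²)), invert to get ζ = −ln(OS)/√(π² + ln²(OS)) with OS = 0.240.
−ln 0.240 = 1.427, so ζ = 1.427/√(π² + 2.037) = 0.414.
Then ω_n = 4/(ζ t_s) = 4/(0.414 × 0.593) = 16.3 rad/s.

ω_n ≈ 16.3 rad/s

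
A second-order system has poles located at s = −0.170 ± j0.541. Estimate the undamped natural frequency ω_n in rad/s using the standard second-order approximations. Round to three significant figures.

ω_n ≈ 0.567 rad/s

The poles are at −σ ± jω_d with σ = 0.170 and ω_d = 0.541, so ω_n = √(σ²+ω_d²) = 0.567 rad/s and ζ = σ/ω_n = 0.300.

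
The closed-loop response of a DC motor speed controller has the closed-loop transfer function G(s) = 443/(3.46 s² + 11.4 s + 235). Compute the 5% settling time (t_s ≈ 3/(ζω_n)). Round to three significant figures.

t_s ≈ 1.82 s

Dividing through by 3.46: denominator becomes s² + 3.295 s + 67.92.
So ω_n = √67.92 = 8.24 rad/s and ζ = 3.295/(2·8.24) = 0.200.
t_s ≈ 3/(ζω_n) = 1.82 s.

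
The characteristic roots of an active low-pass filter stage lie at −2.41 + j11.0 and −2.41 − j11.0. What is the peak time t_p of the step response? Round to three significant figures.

t_p = π/ω_d with ω_d = 11.0 (the imaginary part), so t_p = 0.286 s.

t_p ≈ 0.286 s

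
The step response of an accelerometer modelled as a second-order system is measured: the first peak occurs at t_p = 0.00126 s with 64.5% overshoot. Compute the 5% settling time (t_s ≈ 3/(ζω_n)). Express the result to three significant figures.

t_s ≈ 0.00862 s

From the overshoot, ζ = −ln(OS)/√(π²+ln²(OS)) = 0.138.
From t_p = π/ω_d, ω_d = π/0.00126 = 2490 rad/s, so ω_n = ω_d/√(1−ζ²) = 2520 rad/s.
t_s ≈ 3/(ζω_n) = 3/(0.138·2520) = 0.00862 s.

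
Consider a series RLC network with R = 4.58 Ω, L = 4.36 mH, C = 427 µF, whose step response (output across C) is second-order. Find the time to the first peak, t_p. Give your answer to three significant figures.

t_p ≈ 0.00615 s

For a series RLC circuit (capacitor voltage as output), ω_n = 1/√(LC) = 1/√(4.36 mH · 427 µF) = 733 rad/s.
ζ = (R/2)·√(C/L) = (4.58/2)·√(427 µF/4.36 mH) = 0.717.
The damped frequency ω_d = ω_n√(1−ζ²) = 511 rad/s. t_p = π/ω_d = 0.00615 s.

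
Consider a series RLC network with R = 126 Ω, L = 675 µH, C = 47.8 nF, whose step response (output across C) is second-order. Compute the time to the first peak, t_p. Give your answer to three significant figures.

For a series RLC circuit (capacitor voltage as output), ω_n = 1/√(LC) = 1/√(675 µH · 47.8 nF) = 176000 rad/s.
ζ = (R/2)·√(C/L) = (126/2)·√(47.8 nF/675 µH) = 0.530.
ω_d = ω_n√(1−ζ²) = 149000 rad/s. t_p = π/ω_d = 0.0000210 s.

t_p ≈ 0.0000210 s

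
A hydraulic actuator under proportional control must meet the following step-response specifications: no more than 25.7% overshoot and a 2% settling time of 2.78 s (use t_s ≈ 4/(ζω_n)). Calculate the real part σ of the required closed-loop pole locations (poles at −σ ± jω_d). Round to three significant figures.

σ ≈ 1.44

The settling-time spec alone fixes σ = ζω_n = 4/t_s = 4/2.78 = 1.44.
(Overshoot then fixes ζ = 0.397 and hence ω_d = σ·√(1−ζ²)/ζ = 3.33 rad/s.)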